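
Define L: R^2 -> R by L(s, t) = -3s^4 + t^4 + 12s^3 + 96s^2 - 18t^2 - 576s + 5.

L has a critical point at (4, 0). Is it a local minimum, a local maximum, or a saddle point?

The mixed partial ∂²L/∂s∂t is 0, so the Hessian at any point is diag(L_ss, L_tt) = diag(12(-3s^2 + 6s + 16), 12(t^2 - 3)).
At (4, 0): H = diag(-96, -36).
Both eigenvalues are negative, so H is negative definite: a local maximum.

local maximum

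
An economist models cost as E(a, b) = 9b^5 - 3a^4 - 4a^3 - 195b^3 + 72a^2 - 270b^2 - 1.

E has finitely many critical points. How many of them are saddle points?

6

E separates as a function of a plus a function of b, so ∇E=0 decouples.
∂E/∂a = -12a(a - 3)(a + 4) = 0 at a ∈ {-4, 0, 3}; ∂E/∂b = 45b(b - 4)(b + 1)(b + 3) = 0 at b ∈ {-3, -1, 0, 4}.
The Hessian is diagonal: diag(E_aa, E_bb). Second derivatives: E_aa(-4)=-336, E_aa(0)=144, E_aa(3)=-252; E_bb(-3)=-1890, E_bb(-1)=450, E_bb(0)=-540, E_bb(4)=6300.
Saddle points occur where the two diagonal entries have opposite signs: (-4, -1), (-4, 4), (0, -3), (0, 0), (3, -1), (3, 4). Count: 6.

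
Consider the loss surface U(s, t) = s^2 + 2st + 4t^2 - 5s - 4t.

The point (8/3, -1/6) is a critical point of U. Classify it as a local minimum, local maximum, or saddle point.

local minimum

The Hessian of U is constant: H = [[2, 2], [2, 8]].
det(H) = 2·8 − 2² = 12.
det(H) > 0 and tr(H) = 10 > 0, so H is positive definite and the point is a local minimum.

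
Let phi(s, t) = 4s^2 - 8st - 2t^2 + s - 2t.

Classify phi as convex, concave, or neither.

neither

phi is quadratic, so its Hessian is the constant matrix H = [[8, -8], [-8, -4]].
det(H) = -96, tr(H) = 4.
det(H) < 0, so H is indefinite: neither convex nor concave.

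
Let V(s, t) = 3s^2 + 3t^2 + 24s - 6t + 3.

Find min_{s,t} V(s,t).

-48

V(s,t) separates as P(s) + Q(t) + 3, so its minimum is min P + min Q + 3.
P'(s) = 6s + 24 vanishes at s ∈ {-4}; Q'(t) = 6(t - 1) vanishes at t ∈ {1}.
Local minima of P (where P''>0): P(-4)=-48. Local minima of Q: Q(1)=-3.
So the global minimum of V is P(-4) + Q(1) + 3 = -48 − 3 + 3 = -48, attained at (-4, 1).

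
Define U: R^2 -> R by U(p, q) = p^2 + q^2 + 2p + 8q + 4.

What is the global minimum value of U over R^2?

U(p,q) separates as A(p) + B(q) + 4, so its minimum is min A + min B + 4.
A'(p) = 2p + 2 vanishes at p ∈ {-1}; B'(q) = 2q + 8 vanishes at q ∈ {-4}.
Local minima of A (where A''>0): A(-1)=-1. Local minima of B: B(-4)=-16.
So the global minimum of U is A(-1) + B(-4) + 4 = -1 − 16 + 4 = -13, attained at (-1, -4).

-13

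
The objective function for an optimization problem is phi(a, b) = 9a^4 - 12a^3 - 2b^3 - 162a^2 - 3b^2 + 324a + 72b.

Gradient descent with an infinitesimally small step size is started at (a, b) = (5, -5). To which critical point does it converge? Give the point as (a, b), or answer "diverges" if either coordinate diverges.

(3, -4)

phi is separable, so gradient descent decouples: a follows -∂phi/∂a, b follows -∂phi/∂b.
∂phi/∂a = 36(a - 3)(a - 1)(a + 3); at a=5 this is 2304, so a decreases.
∂phi/∂b = -6(b - 3)(b + 4); at b=-5 this is -48, so b increases.
a converges to its nearest critical value 3 (a local min of the a-part); b converges to -4. The iterate converges to (3, -4).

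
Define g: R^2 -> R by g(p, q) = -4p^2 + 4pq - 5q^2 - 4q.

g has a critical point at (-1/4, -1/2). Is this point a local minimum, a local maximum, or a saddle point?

The Hessian of g is constant: H = [[-8, 4], [4, -10]].
det(H) = (-8)·(-10) − 4² = 64.
det(H) > 0 and tr(H) = -18 < 0, so H is negative definite and the point is a local maximum.

local maximum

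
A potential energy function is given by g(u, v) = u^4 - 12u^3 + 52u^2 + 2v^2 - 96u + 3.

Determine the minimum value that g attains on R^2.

-61

g(u,v) separates as P(u) + Q(v) + 3, so its minimum is min P + min Q + 3.
P'(u) = 4(u - 4)(u - 3)(u - 2) vanishes at u ∈ {2, 3, 4}; Q'(v) = 4v vanishes at v ∈ {0}.
Local minima of P (where P''>0): P(2)=-64, P(4)=-64. Local minima of Q: Q(0)=0.
So the global minimum of g is P(2) + Q(0) + 3 = -64 + 0 + 3 = -61, attained at (2, 0).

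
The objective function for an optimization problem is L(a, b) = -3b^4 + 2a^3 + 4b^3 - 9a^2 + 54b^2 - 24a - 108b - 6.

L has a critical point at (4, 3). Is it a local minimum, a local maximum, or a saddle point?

The mixed partial ∂²L/∂a∂b is 0, so the Hessian at any point is diag(L_aa, L_bb) = diag(6(2a - 3), 12(-3b^2 + 2b + 9)).
At (4, 3): H = diag(30, -144).
The eigenvalues have opposite signs, so H is indefinite: a saddle point.

saddle point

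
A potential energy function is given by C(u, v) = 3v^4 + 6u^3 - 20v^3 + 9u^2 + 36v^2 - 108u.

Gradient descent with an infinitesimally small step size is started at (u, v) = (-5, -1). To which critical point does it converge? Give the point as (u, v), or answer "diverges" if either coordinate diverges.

C is separable, so gradient descent decouples: u follows -∂C/∂u, v follows -∂C/∂v.
∂C/∂u = 18(u - 2)(u + 3); at u=-5 this is 252, so u decreases.
∂C/∂v = 12v(v - 3)(v - 2); at v=-1 this is -144, so v increases.
The u-coordinate has no critical point in that direction and runs off to infinity.

diverges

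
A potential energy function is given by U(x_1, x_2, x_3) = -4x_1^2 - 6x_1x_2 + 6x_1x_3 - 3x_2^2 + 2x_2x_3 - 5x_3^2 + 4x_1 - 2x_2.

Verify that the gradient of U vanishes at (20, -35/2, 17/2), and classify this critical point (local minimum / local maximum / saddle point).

local maximum

∇U = (-8x_1 - 6x_2 + 6x_3 + 4, -6x_1 - 6x_2 + 2x_3 - 2, 6x_1 + 2x_2 - 10x_3); substituting (20, -35/2, 17/2) gives ∇U = (0, 0, 0), so (20, -35/2, 17/2) is indeed a critical point.
The Hessian is constant: H = [[-8, -6, 6], [-6, -6, 2], [6, 2, -10]].
Leading principal minors: Δ₁ = -8, Δ₂ = 12, Δ₃ = -16.
The minors alternate sign starting negative (−, +, −), so H is negative definite: a local maximum.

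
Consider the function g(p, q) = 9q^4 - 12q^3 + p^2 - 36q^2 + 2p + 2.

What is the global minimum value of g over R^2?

-95

g(p,q) separates as A(p) + B(q) + 2, so its minimum is min A + min B + 2.
A'(p) = 2p + 2 vanishes at p ∈ {-1}; B'(q) = 36q(q - 2)(q + 1) vanishes at q ∈ {-1, 0, 2}.
Local minima of A (where A''>0): A(-1)=-1. Local minima of B: B(-1)=-15, B(2)=-96.
So the global minimum of g is A(-1) + B(2) + 2 = -1 − 96 + 2 = -95, attained at (-1, 2).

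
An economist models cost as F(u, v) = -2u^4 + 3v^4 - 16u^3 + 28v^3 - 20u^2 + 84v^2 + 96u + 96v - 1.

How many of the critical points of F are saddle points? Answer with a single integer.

F separates as a function of u plus a function of v, so ∇F=0 decouples.
∂F/∂u = -8(u - 1)(u + 3)(u + 4) = 0 at u ∈ {-4, -3, 1}; ∂F/∂v = 12(v + 1)(v + 2)(v + 4) = 0 at v ∈ {-4, -2, -1}.
The Hessian is diagonal: diag(F_uu, F_vv). Second derivatives: F_uu(-4)=-40, F_uu(-3)=32, F_uu(1)=-160; F_vv(-4)=72, F_vv(-2)=-24, F_vv(-1)=36.
Saddle points occur where the two diagonal entries have opposite signs: (-4, -4), (-4, -1), (-3, -2), (1, -4), (1, -1). Count: 5.

5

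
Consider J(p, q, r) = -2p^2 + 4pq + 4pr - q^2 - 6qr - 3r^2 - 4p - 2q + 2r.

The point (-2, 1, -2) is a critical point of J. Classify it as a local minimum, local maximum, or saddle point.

saddle point

The Hessian is constant: H = [[-4, 4, 4], [4, -2, -6], [4, -6, -6]].
Leading principal minors: Δ₁ = -4, Δ₂ = -8, Δ₃ = 32.
The minors fit neither the all-positive nor the alternating-sign pattern, so H is indefinite: a saddle point.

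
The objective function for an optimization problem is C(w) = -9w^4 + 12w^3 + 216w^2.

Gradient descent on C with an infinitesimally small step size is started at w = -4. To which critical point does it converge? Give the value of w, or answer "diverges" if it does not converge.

C'(w) = -36w(w - 4)(w + 3), so C'(-4) = 1152.
Gradient descent moves in the -C' direction, i.e. w is decreasing.
There is no critical point below w=-4, and C' keeps the same sign, so the iterate runs off to −∞.

diverges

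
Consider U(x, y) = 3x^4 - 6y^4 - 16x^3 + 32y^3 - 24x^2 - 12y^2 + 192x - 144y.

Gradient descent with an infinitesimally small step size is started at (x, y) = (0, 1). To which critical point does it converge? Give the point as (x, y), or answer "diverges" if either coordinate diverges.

U is separable, so gradient descent decouples: x follows -∂U/∂x, y follows -∂U/∂y.
∂U/∂x = 12(x - 4)(x - 2)(x + 2); at x=0 this is 192, so x decreases.
∂U/∂y = -24(y - 3)(y - 2)(y + 1); at y=1 this is -96, so y increases.
x converges to its nearest critical value -2 (a local min of the x-part); y converges to 2. The iterate converges to (-2, 2).

(-2, 2)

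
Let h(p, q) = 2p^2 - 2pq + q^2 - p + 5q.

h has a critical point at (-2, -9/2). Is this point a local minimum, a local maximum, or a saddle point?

The Hessian of h is constant: H = [[4, -2], [-2, 2]].
det(H) = 4·2 − (-2)² = 4.
det(H) > 0 and tr(H) = 6 > 0, so H is positive definite and the point is a local minimum.

local minimum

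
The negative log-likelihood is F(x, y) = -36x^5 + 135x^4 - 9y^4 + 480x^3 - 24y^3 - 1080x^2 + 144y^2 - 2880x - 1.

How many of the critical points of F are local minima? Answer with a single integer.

2

F separates as a function of x plus a function of y, so ∇F=0 decouples.
∂F/∂x = -180(x - 4)(x - 2)(x + 1)(x + 2) = 0 at x ∈ {-2, -1, 2, 4}; ∂F/∂y = -36y(y - 2)(y + 4) = 0 at y ∈ {-4, 0, 2}.
The Hessian is diagonal: diag(F_xx, F_yy). Second derivatives: F_xx(-2)=4320, F_xx(-1)=-2700, F_xx(2)=4320, F_xx(4)=-10800; F_yy(-4)=-864, F_yy(0)=288, F_yy(2)=-432.
Local minima occur where both diagonal entries positive: (-2, 0), (2, 0). Count: 2.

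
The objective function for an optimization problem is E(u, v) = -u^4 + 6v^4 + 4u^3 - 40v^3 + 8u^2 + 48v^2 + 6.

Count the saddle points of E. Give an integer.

E separates as a function of u plus a function of v, so ∇E=0 decouples.
∂E/∂u = -4u(u - 4)(u + 1) = 0 at u ∈ {-1, 0, 4}; ∂E/∂v = 24v(v - 4)(v - 1) = 0 at v ∈ {0, 1, 4}.
The Hessian is diagonal: diag(E_uu, E_vv). Second derivatives: E_uu(-1)=-20, E_uu(0)=16, E_uu(4)=-80; E_vv(0)=96, E_vv(1)=-72, E_vv(4)=288.
Saddle points occur where the two diagonal entries have opposite signs: (-1, 0), (-1, 4), (0, 1), (4, 0), (4, 4). Count: 5.

5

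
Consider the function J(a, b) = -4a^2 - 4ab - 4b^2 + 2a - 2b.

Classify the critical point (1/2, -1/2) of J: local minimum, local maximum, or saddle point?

The Hessian of J is constant: H = [[-8, -4], [-4, -8]].
det(H) = (-8)·(-8) − (-4)² = 48.
det(H) > 0 and tr(H) = -16 < 0, so H is negative definite and the point is a local maximum.

local maximum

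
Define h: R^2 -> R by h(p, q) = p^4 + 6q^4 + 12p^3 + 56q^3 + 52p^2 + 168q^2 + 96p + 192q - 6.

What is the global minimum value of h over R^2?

h(p,q) separates as A(p) + B(q) − 6, so its minimum is min A + min B − 6.
A'(p) = 4(p + 2)(p + 3)(p + 4) vanishes at p ∈ {-4, -3, -2}; B'(q) = 24(q + 1)(q + 2)(q + 4) vanishes at q ∈ {-4, -2, -1}.
Local minima of A (where A''>0): A(-4)=-64, A(-2)=-64. Local minima of B: B(-4)=-128, B(-1)=-74.
So the global minimum of h is A(-4) + B(-4) − 6 = -64 − 128 − 6 = -198, attained at (-4, -4).

-198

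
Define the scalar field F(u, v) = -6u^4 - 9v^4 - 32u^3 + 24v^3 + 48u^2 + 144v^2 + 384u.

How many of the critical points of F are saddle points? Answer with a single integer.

4

F separates as a function of u plus a function of v, so ∇F=0 decouples.
∂F/∂u = -24(u - 2)(u + 2)(u + 4) = 0 at u ∈ {-4, -2, 2}; ∂F/∂v = -36v(v - 4)(v + 2) = 0 at v ∈ {-2, 0, 4}.
The Hessian is diagonal: diag(F_uu, F_vv). Second derivatives: F_uu(-4)=-288, F_uu(-2)=192, F_uu(2)=-576; F_vv(-2)=-432, F_vv(0)=288, F_vv(4)=-864.
Saddle points occur where the two diagonal entries have opposite signs: (-4, 0), (-2, -2), (-2, 4), (2, 0). Count: 4.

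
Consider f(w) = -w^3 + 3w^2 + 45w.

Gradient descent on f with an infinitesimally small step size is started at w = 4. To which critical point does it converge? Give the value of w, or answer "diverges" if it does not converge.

-3

f'(w) = -3(w - 5)(w + 3), so f'(4) = 21.
Gradient descent moves in the -f' direction, i.e. w is decreasing.
The nearest critical point in that direction is w = -3, where f'' = 24 > 0 (a local minimum). The iterate converges there.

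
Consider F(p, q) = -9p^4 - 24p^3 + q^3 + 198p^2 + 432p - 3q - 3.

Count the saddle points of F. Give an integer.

F separates as a function of p plus a function of q, so ∇F=0 decouples.
∂F/∂p = -36(p - 3)(p + 1)(p + 4) = 0 at p ∈ {-4, -1, 3}; ∂F/∂q = 3(q - 1)(q + 1) = 0 at q ∈ {-1, 1}.
The Hessian is diagonal: diag(F_pp, F_qq). Second derivatives: F_pp(-4)=-756, F_pp(-1)=432, F_pp(3)=-1008; F_qq(-1)=-6, F_qq(1)=6.
Saddle points occur where the two diagonal entries have opposite signs: (-4, 1), (-1, -1), (3, 1). Count: 3.

3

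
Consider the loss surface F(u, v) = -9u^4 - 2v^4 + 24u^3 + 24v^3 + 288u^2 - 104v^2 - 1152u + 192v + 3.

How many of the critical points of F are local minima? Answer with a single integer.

1

F separates as a function of u plus a function of v, so ∇F=0 decouples.
∂F/∂u = -36(u - 4)(u - 2)(u + 4) = 0 at u ∈ {-4, 2, 4}; ∂F/∂v = -8(v - 4)(v - 3)(v - 2) = 0 at v ∈ {2, 3, 4}.
The Hessian is diagonal: diag(F_uu, F_vv). Second derivatives: F_uu(-4)=-1728, F_uu(2)=432, F_uu(4)=-576; F_vv(2)=-16, F_vv(3)=8, F_vv(4)=-16.
Local minima occur where both diagonal entries positive: (2, 3). Count: 1.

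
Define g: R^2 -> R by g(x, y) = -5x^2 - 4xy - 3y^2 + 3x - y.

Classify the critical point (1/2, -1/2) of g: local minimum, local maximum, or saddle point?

local maximum

The Hessian of g is constant: H = [[-10, -4], [-4, -6]].
det(H) = (-10)·(-6) − (-4)² = 44.
det(H) > 0 and tr(H) = -16 < 0, so H is negative definite and the point is a local maximum.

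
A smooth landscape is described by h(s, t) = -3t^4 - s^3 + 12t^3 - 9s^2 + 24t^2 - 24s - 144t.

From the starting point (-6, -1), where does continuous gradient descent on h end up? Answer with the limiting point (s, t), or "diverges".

h is separable, so gradient descent decouples: s follows -∂h/∂s, t follows -∂h/∂t.
∂h/∂s = -3(s + 2)(s + 4); at s=-6 this is -24, so s increases.
∂h/∂t = -12(t - 3)(t - 2)(t + 2); at t=-1 this is -144, so t increases.
s converges to its nearest critical value -4 (a local min of the s-part); t converges to 2. The iterate converges to (-4, 2).

(-4, 2)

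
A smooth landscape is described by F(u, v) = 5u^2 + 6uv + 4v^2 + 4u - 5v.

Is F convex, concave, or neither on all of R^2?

F is quadratic, so its Hessian is the constant matrix H = [[10, 6], [6, 8]].
det(H) = 44, tr(H) = 18.
det(H) > 0 and tr(H) > 0, so H is positive definite everywhere: convex.

convex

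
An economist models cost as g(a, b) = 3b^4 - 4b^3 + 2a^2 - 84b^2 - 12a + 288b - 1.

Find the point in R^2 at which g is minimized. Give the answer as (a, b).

(3, -4)

g(a,b) separates as P(a) + Q(b) − 1, so its minimum is min P + min Q − 1.
P'(a) = 4a - 12 vanishes at a ∈ {3}; Q'(b) = 12(b - 3)(b - 2)(b + 4) vanishes at b ∈ {-4, 2, 3}.
Local minima of P (where P''>0): P(3)=-18. Local minima of Q: Q(-4)=-1472, Q(3)=243.
So the global minimum of g is P(3) + Q(-4) − 1 = -18 − 1472 − 1 = -1491, attained at (3, -4).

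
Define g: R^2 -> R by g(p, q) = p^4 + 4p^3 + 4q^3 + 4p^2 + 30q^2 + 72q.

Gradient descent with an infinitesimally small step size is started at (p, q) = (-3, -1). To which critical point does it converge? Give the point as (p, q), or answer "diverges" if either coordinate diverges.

g is separable, so gradient descent decouples: p follows -∂g/∂p, q follows -∂g/∂q.
∂g/∂p = 4p(p + 1)(p + 2); at p=-3 this is -24, so p increases.
∂g/∂q = 12(q + 2)(q + 3); at q=-1 this is 24, so q decreases.
p converges to its nearest critical value -2 (a local min of the p-part); q converges to -2. The iterate converges to (-2, -2).

(-2, -2)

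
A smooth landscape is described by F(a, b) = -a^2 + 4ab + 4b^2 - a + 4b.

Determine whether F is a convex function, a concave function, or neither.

F is quadratic, so its Hessian is the constant matrix H = [[-2, 4], [4, 8]].
det(H) = -32, tr(H) = 6.
det(H) < 0, so H is indefinite: neither convex nor concave.

neither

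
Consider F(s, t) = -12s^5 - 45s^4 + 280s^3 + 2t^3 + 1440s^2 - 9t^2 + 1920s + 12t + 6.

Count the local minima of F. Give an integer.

F separates as a function of s plus a function of t, so ∇F=0 decouples.
∂F/∂s = -60(s - 4)(s + 1)(s + 2)(s + 4) = 0 at s ∈ {-4, -2, -1, 4}; ∂F/∂t = 6(t - 2)(t - 1) = 0 at t ∈ {1, 2}.
The Hessian is diagonal: diag(F_ss, F_tt). Second derivatives: F_ss(-4)=2880, F_ss(-2)=-720, F_ss(-1)=900, F_ss(4)=-14400; F_tt(1)=-6, F_tt(2)=6.
Local minima occur where both diagonal entries positive: (-4, 2), (-1, 2). Count: 2.

2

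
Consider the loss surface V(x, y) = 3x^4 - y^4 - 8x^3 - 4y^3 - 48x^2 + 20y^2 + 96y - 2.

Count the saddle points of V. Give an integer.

V separates as a function of x plus a function of y, so ∇V=0 decouples.
∂V/∂x = 12x(x - 4)(x + 2) = 0 at x ∈ {-2, 0, 4}; ∂V/∂y = -4(y - 3)(y + 2)(y + 4) = 0 at y ∈ {-4, -2, 3}.
The Hessian is diagonal: diag(V_xx, V_yy). Second derivatives: V_xx(-2)=144, V_xx(0)=-96, V_xx(4)=288; V_yy(-4)=-56, V_yy(-2)=40, V_yy(3)=-140.
Saddle points occur where the two diagonal entries have opposite signs: (-2, -4), (-2, 3), (0, -2), (4, -4), (4, 3). Count: 5.

5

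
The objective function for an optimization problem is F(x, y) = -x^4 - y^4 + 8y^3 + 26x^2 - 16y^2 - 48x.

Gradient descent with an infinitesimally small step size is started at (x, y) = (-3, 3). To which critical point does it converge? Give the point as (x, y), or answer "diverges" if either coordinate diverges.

F is separable, so gradient descent decouples: x follows -∂F/∂x, y follows -∂F/∂y.
∂F/∂x = -4(x - 3)(x - 1)(x + 4); at x=-3 this is -96, so x increases.
∂F/∂y = -4y(y - 4)(y - 2); at y=3 this is 12, so y decreases.
x converges to its nearest critical value 1 (a local min of the x-part); y converges to 2. The iterate converges to (1, 2).

(1, 2)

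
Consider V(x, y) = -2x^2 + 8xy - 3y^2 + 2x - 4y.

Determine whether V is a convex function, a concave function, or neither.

neither

V is quadratic, so its Hessian is the constant matrix H = [[-4, 8], [8, -6]].
det(H) = -40, tr(H) = -10.
det(H) < 0, so H is indefinite: neither convex nor concave.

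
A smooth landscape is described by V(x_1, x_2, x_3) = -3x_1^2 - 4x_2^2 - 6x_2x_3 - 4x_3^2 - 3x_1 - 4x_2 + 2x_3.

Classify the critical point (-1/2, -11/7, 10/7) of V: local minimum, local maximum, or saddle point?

local maximum

The Hessian is constant: H = [[-6, 0, 0], [0, -8, -6], [0, -6, -8]].
Leading principal minors: Δ₁ = -6, Δ₂ = 48, Δ₃ = -168.
The minors alternate sign starting negative (−, +, −), so H is negative definite: a local maximum.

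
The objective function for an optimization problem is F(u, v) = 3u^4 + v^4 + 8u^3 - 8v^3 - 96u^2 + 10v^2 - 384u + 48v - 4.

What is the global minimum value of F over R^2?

-1825

F(u,v) separates as P(u) + Q(v) − 4, so its minimum is min P + min Q − 4.
P'(u) = 12(u - 4)(u + 2)(u + 4) vanishes at u ∈ {-4, -2, 4}; Q'(v) = 4(v - 4)(v - 3)(v + 1) vanishes at v ∈ {-1, 3, 4}.
Local minima of P (where P''>0): P(-4)=256, P(4)=-1792. Local minima of Q: Q(-1)=-29, Q(4)=96.
So the global minimum of F is P(4) + Q(-1) − 4 = -1792 − 29 − 4 = -1825, attained at (4, -1).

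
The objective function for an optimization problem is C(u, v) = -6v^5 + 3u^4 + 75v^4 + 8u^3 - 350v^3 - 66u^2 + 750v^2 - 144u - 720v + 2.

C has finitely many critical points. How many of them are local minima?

4

C separates as a function of u plus a function of v, so ∇C=0 decouples.
∂C/∂u = 12(u - 3)(u + 1)(u + 4) = 0 at u ∈ {-4, -1, 3}; ∂C/∂v = -30(v - 4)(v - 3)(v - 2)(v - 1) = 0 at v ∈ {1, 2, 3, 4}.
The Hessian is diagonal: diag(C_uu, C_vv). Second derivatives: C_uu(-4)=252, C_uu(-1)=-144, C_uu(3)=336; C_vv(1)=180, C_vv(2)=-60, C_vv(3)=60, C_vv(4)=-180.
Local minima occur where both diagonal entries positive: (-4, 1), (-4, 3), (3, 1), (3, 3). Count: 4.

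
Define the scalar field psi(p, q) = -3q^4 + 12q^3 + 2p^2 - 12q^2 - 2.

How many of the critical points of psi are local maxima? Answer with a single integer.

psi separates as a function of p plus a function of q, so ∇psi=0 decouples.
∂psi/∂p = 4p = 0 at p ∈ {0}; ∂psi/∂q = -12q(q - 2)(q - 1) = 0 at q ∈ {0, 1, 2}.
The Hessian is diagonal: diag(psi_pp, psi_qq). Second derivatives: psi_pp(0)=4; psi_qq(0)=-24, psi_qq(1)=12, psi_qq(2)=-24.
Local maxima occur where both diagonal entries negative: none. Count: 0.

0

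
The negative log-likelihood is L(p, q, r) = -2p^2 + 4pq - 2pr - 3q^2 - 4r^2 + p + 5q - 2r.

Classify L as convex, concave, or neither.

concave

L is quadratic, so its Hessian is the constant matrix H = [[-4, 4, -2], [4, -6, 0], [-2, 0, -8]].
Leading principal minors: -4, 8, -40.
Signs alternate −, +, − ⇒ H ≺ 0 ⇒ concave.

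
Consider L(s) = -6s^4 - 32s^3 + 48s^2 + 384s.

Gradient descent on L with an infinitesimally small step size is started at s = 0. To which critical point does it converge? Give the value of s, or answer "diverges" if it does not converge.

L'(s) = -24(s - 2)(s + 2)(s + 4), so L'(0) = 384.
Gradient descent moves in the -L' direction, i.e. s is decreasing.
The nearest critical point in that direction is s = -2, where L'' = 192 > 0 (a local minimum). The iterate converges there.

-2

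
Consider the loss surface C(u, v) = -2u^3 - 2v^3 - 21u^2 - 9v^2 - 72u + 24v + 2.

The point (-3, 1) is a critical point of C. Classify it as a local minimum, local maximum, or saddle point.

local maximum

The mixed partial ∂²C/∂u∂v is 0, so the Hessian at any point is diag(C_uu, C_vv) = diag(-6(2u + 7), -6(2v + 3)).
At (-3, 1): H = diag(-6, -30).
Both eigenvalues are negative, so H is negative definite: a local maximum.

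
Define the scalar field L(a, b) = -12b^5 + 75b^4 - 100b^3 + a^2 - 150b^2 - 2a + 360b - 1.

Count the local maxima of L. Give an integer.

L separates as a function of a plus a function of b, so ∇L=0 decouples.
∂L/∂a = 2(a - 1) = 0 at a ∈ {1}; ∂L/∂b = -60(b - 3)(b - 2)(b - 1)(b + 1) = 0 at b ∈ {-1, 1, 2, 3}.
The Hessian is diagonal: diag(L_aa, L_bb). Second derivatives: L_aa(1)=2; L_bb(-1)=1440, L_bb(1)=-240, L_bb(2)=180, L_bb(3)=-480.
Local maxima occur where both diagonal entries negative: none. Count: 0.

0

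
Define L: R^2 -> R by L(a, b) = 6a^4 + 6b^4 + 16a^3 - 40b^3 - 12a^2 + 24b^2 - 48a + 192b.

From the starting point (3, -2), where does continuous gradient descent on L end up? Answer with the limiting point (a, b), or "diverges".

L is separable, so gradient descent decouples: a follows -∂L/∂a, b follows -∂L/∂b.
∂L/∂a = 24(a - 1)(a + 1)(a + 2); at a=3 this is 960, so a decreases.
∂L/∂b = 24(b - 4)(b - 2)(b + 1); at b=-2 this is -576, so b increases.
a converges to its nearest critical value 1 (a local min of the a-part); b converges to -1. The iterate converges to (1, -1).

(1, -1)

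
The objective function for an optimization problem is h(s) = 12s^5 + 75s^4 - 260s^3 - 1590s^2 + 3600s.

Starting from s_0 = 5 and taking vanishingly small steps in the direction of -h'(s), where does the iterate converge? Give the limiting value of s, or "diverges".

h'(s) = 60(s - 3)(s - 1)(s + 4)(s + 5), so h'(5) = 43200.
Gradient descent moves in the -h' direction, i.e. s is decreasing.
The nearest critical point in that direction is s = 3, where h'' = 6720 > 0 (a local minimum). The iterate converges there.

3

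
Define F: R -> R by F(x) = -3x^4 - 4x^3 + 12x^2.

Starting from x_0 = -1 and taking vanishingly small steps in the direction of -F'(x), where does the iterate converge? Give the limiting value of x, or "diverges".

0

F'(x) = -12x(x - 1)(x + 2), so F'(-1) = -24.
Gradient descent moves in the -F' direction, i.e. x is increasing.
The nearest critical point in that direction is x = 0, where F'' = 24 > 0 (a local minimum). The iterate converges there.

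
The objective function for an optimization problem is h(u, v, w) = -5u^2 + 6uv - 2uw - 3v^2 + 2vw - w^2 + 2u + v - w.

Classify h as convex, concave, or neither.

h is quadratic, so its Hessian is the constant matrix H = [[-10, 6, -2], [6, -6, 2], [-2, 2, -2]].
Leading principal minors: -10, 24, -32.
Signs alternate −, +, − ⇒ H ≺ 0 ⇒ concave.

concave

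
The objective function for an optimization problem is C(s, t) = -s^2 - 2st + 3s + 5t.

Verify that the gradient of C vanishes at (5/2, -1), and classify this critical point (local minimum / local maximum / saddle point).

saddle point

∇C = (-2s - 2t + 3, -2s + 5); substituting (5/2, -1) gives ∇C = (0, 0), so (5/2, -1) is indeed a critical point.
The Hessian of C is constant: H = [[-2, -2], [-2, 0]].
det(H) = (-2)·0 − (-2)² = -4.
Since det(H) < 0, H is indefinite and the critical point is a saddle point.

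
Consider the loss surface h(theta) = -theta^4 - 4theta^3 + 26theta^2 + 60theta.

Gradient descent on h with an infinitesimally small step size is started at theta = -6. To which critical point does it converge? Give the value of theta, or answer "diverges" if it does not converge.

h'(theta) = -4(theta - 3)(theta + 1)(theta + 5), so h'(-6) = 180.
Gradient descent moves in the -h' direction, i.e. theta is decreasing.
There is no critical point below theta=-6, and h' keeps the same sign, so the iterate runs off to −∞.

diverges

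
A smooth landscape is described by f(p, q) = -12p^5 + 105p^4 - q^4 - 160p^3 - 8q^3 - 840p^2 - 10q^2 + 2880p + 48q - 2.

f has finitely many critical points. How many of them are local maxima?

4

f separates as a function of p plus a function of q, so ∇f=0 decouples.
∂f/∂p = -60(p - 4)(p - 3)(p - 2)(p + 2) = 0 at p ∈ {-2, 2, 3, 4}; ∂f/∂q = -4(q - 1)(q + 3)(q + 4) = 0 at q ∈ {-4, -3, 1}.
The Hessian is diagonal: diag(f_pp, f_qq). Second derivatives: f_pp(-2)=7200, f_pp(2)=-480, f_pp(3)=300, f_pp(4)=-720; f_qq(-4)=-20, f_qq(-3)=16, f_qq(1)=-80.
Local maxima occur where both diagonal entries negative: (2, -4), (2, 1), (4, -4), (4, 1). Count: 4.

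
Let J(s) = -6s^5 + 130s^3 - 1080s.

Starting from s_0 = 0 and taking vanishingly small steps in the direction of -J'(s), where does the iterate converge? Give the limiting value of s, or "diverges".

J'(s) = -30(s - 3)(s - 2)(s + 2)(s + 3), so J'(0) = -1080.
Gradient descent moves in the -J' direction, i.e. s is increasing.
The nearest critical point in that direction is s = 2, where J'' = 600 > 0 (a local minimum). The iterate converges there.

2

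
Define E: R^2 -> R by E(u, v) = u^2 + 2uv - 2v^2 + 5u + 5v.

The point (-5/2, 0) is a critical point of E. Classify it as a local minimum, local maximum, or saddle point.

saddle point

The Hessian of E is constant: H = [[2, 2], [2, -4]].
det(H) = 2·(-4) − 2² = -12.
Since det(H) < 0, H is indefinite and the critical point is a saddle point.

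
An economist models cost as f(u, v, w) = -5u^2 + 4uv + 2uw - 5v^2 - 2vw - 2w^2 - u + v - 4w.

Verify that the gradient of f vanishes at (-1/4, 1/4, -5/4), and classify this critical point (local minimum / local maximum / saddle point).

local maximum

∇f = (-10u + 4v + 2w - 1, 4u - 10v - 2w + 1, 2u - 2v - 4w - 4); substituting (-1/4, 1/4, -5/4) gives ∇f = (0, 0, 0), so (-1/4, 1/4, -5/4) is indeed a critical point.
The Hessian is constant: H = [[-10, 4, 2], [4, -10, -2], [2, -2, -4]].
Leading principal minors: Δ₁ = -10, Δ₂ = 84, Δ₃ = -288.
The minors alternate sign starting negative (−, +, −), so H is negative definite: a local maximum.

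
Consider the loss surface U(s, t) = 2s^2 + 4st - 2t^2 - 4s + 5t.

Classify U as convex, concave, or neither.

neither

U is quadratic, so its Hessian is the constant matrix H = [[4, 4], [4, -4]].
det(H) = -32, tr(H) = 0.
det(H) < 0, so H is indefinite: neither convex nor concave.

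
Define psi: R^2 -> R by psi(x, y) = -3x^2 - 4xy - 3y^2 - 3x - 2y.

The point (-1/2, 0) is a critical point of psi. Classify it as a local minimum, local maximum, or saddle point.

local maximum

The Hessian of psi is constant: H = [[-6, -4], [-4, -6]].
det(H) = (-6)·(-6) − (-4)² = 20.
det(H) > 0 and tr(H) = -12 < 0, so H is negative definite and the point is a local maximum.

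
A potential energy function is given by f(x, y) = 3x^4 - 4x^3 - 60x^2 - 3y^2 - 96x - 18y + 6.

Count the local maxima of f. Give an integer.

1

f separates as a function of x plus a function of y, so ∇f=0 decouples.
∂f/∂x = 12(x - 4)(x + 1)(x + 2) = 0 at x ∈ {-2, -1, 4}; ∂f/∂y = -6(y + 3) = 0 at y ∈ {-3}.
The Hessian is diagonal: diag(f_xx, f_yy). Second derivatives: f_xx(-2)=72, f_xx(-1)=-60, f_xx(4)=360; f_yy(-3)=-6.
Local maxima occur where both diagonal entries negative: (-1, -3). Count: 1.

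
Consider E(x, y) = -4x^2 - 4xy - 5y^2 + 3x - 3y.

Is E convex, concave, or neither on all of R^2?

E is quadratic, so its Hessian is the constant matrix H = [[-8, -4], [-4, -10]].
det(H) = 64, tr(H) = -18.
det(H) > 0 and tr(H) < 0, so H is negative definite everywhere: concave.

concave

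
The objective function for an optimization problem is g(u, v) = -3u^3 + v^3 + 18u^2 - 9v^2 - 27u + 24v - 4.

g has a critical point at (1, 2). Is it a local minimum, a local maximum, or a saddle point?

The mixed partial ∂²g/∂u∂v is 0, so the Hessian at any point is diag(g_uu, g_vv) = diag(18(-u + 2), 6(v - 3)).
At (1, 2): H = diag(18, -6).
The eigenvalues have opposite signs, so H is indefinite: a saddle point.

saddle point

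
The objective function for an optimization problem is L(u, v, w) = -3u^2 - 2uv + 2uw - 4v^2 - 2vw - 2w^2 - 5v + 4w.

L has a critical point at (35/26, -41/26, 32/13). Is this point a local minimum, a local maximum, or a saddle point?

local maximum

The Hessian is constant: H = [[-6, -2, 2], [-2, -8, -2], [2, -2, -4]].
Leading principal minors: Δ₁ = -6, Δ₂ = 44, Δ₃ = -104.
The minors alternate sign starting negative (−, +, −), so H is negative definite: a local maximum.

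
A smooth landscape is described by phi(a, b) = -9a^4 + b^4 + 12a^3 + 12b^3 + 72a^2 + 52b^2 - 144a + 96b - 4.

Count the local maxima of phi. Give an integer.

2

phi separates as a function of a plus a function of b, so ∇phi=0 decouples.
∂phi/∂a = -36(a - 2)(a - 1)(a + 2) = 0 at a ∈ {-2, 1, 2}; ∂phi/∂b = 4(b + 2)(b + 3)(b + 4) = 0 at b ∈ {-4, -3, -2}.
The Hessian is diagonal: diag(phi_aa, phi_bb). Second derivatives: phi_aa(-2)=-432, phi_aa(1)=108, phi_aa(2)=-144; phi_bb(-4)=8, phi_bb(-3)=-4, phi_bb(-2)=8.
Local maxima occur where both diagonal entries negative: (-2, -3), (2, -3). Count: 2.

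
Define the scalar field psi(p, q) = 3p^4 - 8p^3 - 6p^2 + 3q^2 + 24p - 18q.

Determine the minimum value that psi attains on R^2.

-46

psi(p,q) separates as A(p) + B(q), so its minimum is min A + min B.
A'(p) = 12(p - 2)(p - 1)(p + 1) vanishes at p ∈ {-1, 1, 2}; B'(q) = 6q - 18 vanishes at q ∈ {3}.
Local minima of A (where A''>0): A(-1)=-19, A(2)=8. Local minima of B: B(3)=-27.
So the global minimum of psi is A(-1) + B(3) = -19 − 27 = -46, attained at (-1, 3).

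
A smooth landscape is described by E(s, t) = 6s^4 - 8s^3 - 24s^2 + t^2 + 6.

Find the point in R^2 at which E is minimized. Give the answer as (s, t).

(2, 0)

E(s,t) separates as P(s) + Q(t) + 6, so its minimum is min P + min Q + 6.
P'(s) = 24s(s - 2)(s + 1) vanishes at s ∈ {-1, 0, 2}; Q'(t) = 2t vanishes at t ∈ {0}.
Local minima of P (where P''>0): P(-1)=-10, P(2)=-64. Local minima of Q: Q(0)=0.
So the global minimum of E is P(2) + Q(0) + 6 = -64 + 0 + 6 = -58, attained at (2, 0).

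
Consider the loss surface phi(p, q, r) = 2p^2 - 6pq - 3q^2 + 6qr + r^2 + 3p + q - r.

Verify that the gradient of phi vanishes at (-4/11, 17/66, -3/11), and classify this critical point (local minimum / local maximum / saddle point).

saddle point

∇phi = (4p - 6q + 3, -6p - 6q + 6r + 1, 6q + 2r - 1); substituting (-4/11, 17/66, -3/11) gives ∇phi = (0, 0, 0), so (-4/11, 17/66, -3/11) is indeed a critical point.
The Hessian is constant: H = [[4, -6, 0], [-6, -6, 6], [0, 6, 2]].
Leading principal minors: Δ₁ = 4, Δ₂ = -60, Δ₃ = -264.
The minors fit neither the all-positive nor the alternating-sign pattern, so H is indefinite: a saddle point.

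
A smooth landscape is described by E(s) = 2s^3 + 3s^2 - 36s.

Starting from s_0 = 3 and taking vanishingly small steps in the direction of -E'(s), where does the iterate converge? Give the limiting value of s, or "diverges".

E'(s) = 6(s - 2)(s + 3), so E'(3) = 36.
Gradient descent moves in the -E' direction, i.e. s is decreasing.
The nearest critical point in that direction is s = 2, where E'' = 30 > 0 (a local minimum). The iterate converges there.

2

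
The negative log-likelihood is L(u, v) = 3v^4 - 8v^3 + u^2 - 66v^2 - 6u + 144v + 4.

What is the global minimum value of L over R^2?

-572

L(u,v) separates as P(u) + Q(v) + 4, so its minimum is min P + min Q + 4.
P'(u) = 2u - 6 vanishes at u ∈ {3}; Q'(v) = 12(v - 4)(v - 1)(v + 3) vanishes at v ∈ {-3, 1, 4}.
Local minima of P (where P''>0): P(3)=-9. Local minima of Q: Q(-3)=-567, Q(4)=-224.
So the global minimum of L is P(3) + Q(-3) + 4 = -9 − 567 + 4 = -572, attained at (3, -3).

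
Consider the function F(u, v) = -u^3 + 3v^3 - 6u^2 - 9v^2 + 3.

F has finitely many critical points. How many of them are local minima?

F separates as a function of u plus a function of v, so ∇F=0 decouples.
∂F/∂u = -3u(u + 4) = 0 at u ∈ {-4, 0}; ∂F/∂v = 9v(v - 2) = 0 at v ∈ {0, 2}.
The Hessian is diagonal: diag(F_uu, F_vv). Second derivatives: F_uu(-4)=12, F_uu(0)=-12; F_vv(0)=-18, F_vv(2)=18.
Local minima occur where both diagonal entries positive: (-4, 2). Count: 1.

1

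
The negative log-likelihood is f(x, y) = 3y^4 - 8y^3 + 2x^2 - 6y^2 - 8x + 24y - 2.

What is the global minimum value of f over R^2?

f(x,y) separates as P(x) + Q(y) − 2, so its minimum is min P + min Q − 2.
P'(x) = 4x - 8 vanishes at x ∈ {2}; Q'(y) = 12(y - 2)(y - 1)(y + 1) vanishes at y ∈ {-1, 1, 2}.
Local minima of P (where P''>0): P(2)=-8. Local minima of Q: Q(-1)=-19, Q(2)=8.
So the global minimum of f is P(2) + Q(-1) − 2 = -8 − 19 − 2 = -29, attained at (2, -1).

-29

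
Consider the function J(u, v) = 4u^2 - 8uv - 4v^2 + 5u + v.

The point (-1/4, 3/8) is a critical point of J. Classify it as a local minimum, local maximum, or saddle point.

saddle point

The Hessian of J is constant: H = [[8, -8], [-8, -8]].
det(H) = 8·(-8) − (-8)² = -128.
Since det(H) < 0, H is indefinite and the critical point is a saddle point.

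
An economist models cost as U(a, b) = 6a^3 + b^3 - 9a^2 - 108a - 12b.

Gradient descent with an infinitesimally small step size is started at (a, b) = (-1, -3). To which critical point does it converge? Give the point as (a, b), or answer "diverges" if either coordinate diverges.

U is separable, so gradient descent decouples: a follows -∂U/∂a, b follows -∂U/∂b.
∂U/∂a = 18(a - 3)(a + 2); at a=-1 this is -72, so a increases.
∂U/∂b = 3(b - 2)(b + 2); at b=-3 this is 15, so b decreases.
The b-coordinate has no critical point in that direction and runs off to infinity.

diverges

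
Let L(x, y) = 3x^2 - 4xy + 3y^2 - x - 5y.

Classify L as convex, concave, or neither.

L is quadratic, so its Hessian is the constant matrix H = [[6, -4], [-4, 6]].
det(H) = 20, tr(H) = 12.
det(H) > 0 and tr(H) > 0, so H is positive definite everywhere: convex.

convex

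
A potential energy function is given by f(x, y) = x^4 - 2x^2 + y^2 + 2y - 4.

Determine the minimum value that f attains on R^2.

-6

f(x,y) separates as P(x) + Q(y) − 4, so its minimum is min P + min Q − 4.
P'(x) = 4x(x - 1)(x + 1) vanishes at x ∈ {-1, 0, 1}; Q'(y) = 2y + 2 vanishes at y ∈ {-1}.
Local minima of P (where P''>0): P(-1)=-1, P(1)=-1. Local minima of Q: Q(-1)=-1.
So the global minimum of f is P(-1) + Q(-1) − 4 = -1 − 1 − 4 = -6, attained at (-1, -1).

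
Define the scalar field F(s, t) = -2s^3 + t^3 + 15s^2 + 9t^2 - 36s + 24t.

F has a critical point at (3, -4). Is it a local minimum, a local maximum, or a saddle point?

local maximum

The mixed partial ∂²F/∂s∂t is 0, so the Hessian at any point is diag(F_ss, F_tt) = diag(6(-2s + 5), 6(t + 3)).
At (3, -4): H = diag(-6, -6).
Both eigenvalues are negative, so H is negative definite: a local maximum.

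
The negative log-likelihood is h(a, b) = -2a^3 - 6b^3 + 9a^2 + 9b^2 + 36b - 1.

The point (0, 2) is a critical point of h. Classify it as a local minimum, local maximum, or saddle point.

saddle point

The mixed partial ∂²h/∂a∂b is 0, so the Hessian at any point is diag(h_aa, h_bb) = diag(6(-2a + 3), 18(-2b + 1)).
At (0, 2): H = diag(18, -54).
The eigenvalues have opposite signs, so H is indefinite: a saddle point.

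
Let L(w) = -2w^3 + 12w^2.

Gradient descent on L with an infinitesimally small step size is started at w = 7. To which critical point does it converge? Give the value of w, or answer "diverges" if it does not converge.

L'(w) = -6w(w - 4), so L'(7) = -126.
Gradient descent moves in the -L' direction, i.e. w is increasing.
There is no critical point above w=7, and L' keeps the same sign, so the iterate runs off to +∞.

diverges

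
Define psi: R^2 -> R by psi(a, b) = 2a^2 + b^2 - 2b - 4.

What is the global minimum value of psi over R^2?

-5

psi(a,b) separates as P(a) + Q(b) − 4, so its minimum is min P + min Q − 4.
P'(a) = 4a vanishes at a ∈ {0}; Q'(b) = 2b - 2 vanishes at b ∈ {1}.
Local minima of P (where P''>0): P(0)=0. Local minima of Q: Q(1)=-1.
So the global minimum of psi is P(0) + Q(1) − 4 = 0 − 1 − 4 = -5, attained at (0, 1).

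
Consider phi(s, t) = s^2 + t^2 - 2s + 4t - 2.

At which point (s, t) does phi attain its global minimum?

phi(s,t) separates as P(s) + Q(t) − 2, so its minimum is min P + min Q − 2.
P'(s) = 2s - 2 vanishes at s ∈ {1}; Q'(t) = 2(t + 2) vanishes at t ∈ {-2}.
Local minima of P (where P''>0): P(1)=-1. Local minima of Q: Q(-2)=-4.
So the global minimum of phi is P(1) + Q(-2) − 2 = -1 − 4 − 2 = -7, attained at (1, -2).

(1, -2)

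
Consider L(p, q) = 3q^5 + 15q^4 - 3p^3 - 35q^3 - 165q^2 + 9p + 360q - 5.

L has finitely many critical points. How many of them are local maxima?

2

L separates as a function of p plus a function of q, so ∇L=0 decouples.
∂L/∂p = -9(p - 1)(p + 1) = 0 at p ∈ {-1, 1}; ∂L/∂q = 15(q - 2)(q - 1)(q + 3)(q + 4) = 0 at q ∈ {-4, -3, 1, 2}.
The Hessian is diagonal: diag(L_pp, L_qq). Second derivatives: L_pp(-1)=18, L_pp(1)=-18; L_qq(-4)=-450, L_qq(-3)=300, L_qq(1)=-300, L_qq(2)=450.
Local maxima occur where both diagonal entries negative: (1, -4), (1, 1). Count: 2.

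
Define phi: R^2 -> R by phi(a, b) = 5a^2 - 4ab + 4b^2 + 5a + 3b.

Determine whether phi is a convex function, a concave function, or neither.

convex

phi is quadratic, so its Hessian is the constant matrix H = [[10, -4], [-4, 8]].
det(H) = 64, tr(H) = 18.
det(H) > 0 and tr(H) > 0, so H is positive definite everywhere: convex.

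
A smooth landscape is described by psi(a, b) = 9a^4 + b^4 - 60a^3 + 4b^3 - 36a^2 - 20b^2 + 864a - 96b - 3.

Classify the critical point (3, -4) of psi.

The mixed partial ∂²psi/∂a∂b is 0, so the Hessian at any point is diag(psi_aa, psi_bb) = diag(36(3a^2 - 10a - 2), 4(3b^2 + 6b - 10)).
At (3, -4): H = diag(-180, 56).
The eigenvalues have opposite signs, so H is indefinite: a saddle point.

saddle point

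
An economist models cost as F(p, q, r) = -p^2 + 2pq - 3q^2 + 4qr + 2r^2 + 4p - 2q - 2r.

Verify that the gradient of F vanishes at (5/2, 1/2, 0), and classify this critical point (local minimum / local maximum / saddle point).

saddle point

∇F = (-2p + 2q + 4, 2p - 6q + 4r - 2, 4q + 4r - 2); substituting (5/2, 1/2, 0) gives ∇F = (0, 0, 0), so (5/2, 1/2, 0) is indeed a critical point.
The Hessian is constant: H = [[-2, 2, 0], [2, -6, 4], [0, 4, 4]].
Leading principal minors: Δ₁ = -2, Δ₂ = 8, Δ₃ = 64.
The minors fit neither the all-positive nor the alternating-sign pattern, so H is indefinite: a saddle point.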